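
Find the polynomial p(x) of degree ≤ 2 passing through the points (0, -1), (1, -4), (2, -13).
-3*x**2 - 1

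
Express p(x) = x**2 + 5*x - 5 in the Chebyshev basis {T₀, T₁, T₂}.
(-9/2)T₀ + (5)T₁ + (1/2)T₂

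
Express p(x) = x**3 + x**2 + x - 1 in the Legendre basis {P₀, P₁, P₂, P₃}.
(-2/3)P₀ + (8/5)P₁ + (2/3)P₂ + (2/5)P₃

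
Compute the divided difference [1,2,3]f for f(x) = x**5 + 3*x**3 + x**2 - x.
109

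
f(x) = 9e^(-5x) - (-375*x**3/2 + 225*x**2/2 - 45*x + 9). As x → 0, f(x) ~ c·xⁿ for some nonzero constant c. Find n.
4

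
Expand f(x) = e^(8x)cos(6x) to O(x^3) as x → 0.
1 + 8*x + 14*x**2 + O(x**3)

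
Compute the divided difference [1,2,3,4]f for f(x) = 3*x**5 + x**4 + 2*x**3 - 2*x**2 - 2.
207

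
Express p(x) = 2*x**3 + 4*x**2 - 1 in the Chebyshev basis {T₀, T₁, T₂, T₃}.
T₀ + (3/2)T₁ + (2)T₂ + (1/2)T₃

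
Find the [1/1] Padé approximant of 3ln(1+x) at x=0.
3*x/(x/2 + 1)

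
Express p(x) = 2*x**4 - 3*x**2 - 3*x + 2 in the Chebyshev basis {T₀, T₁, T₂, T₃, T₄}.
(5/4)T₀ + (-3)T₁ + (-1/2)T₂ + (1/4)T₄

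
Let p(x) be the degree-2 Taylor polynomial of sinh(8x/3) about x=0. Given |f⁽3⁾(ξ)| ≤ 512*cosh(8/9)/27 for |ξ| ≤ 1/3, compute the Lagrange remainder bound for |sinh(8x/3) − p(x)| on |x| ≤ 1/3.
256*cosh(8/9)/2187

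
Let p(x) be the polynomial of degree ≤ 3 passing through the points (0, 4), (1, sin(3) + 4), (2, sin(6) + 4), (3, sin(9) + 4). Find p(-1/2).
21*sin(6)/16 - 35*sin(3)/16 - 5*sin(9)/16 + 4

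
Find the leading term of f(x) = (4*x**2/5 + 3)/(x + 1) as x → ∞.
4*x/5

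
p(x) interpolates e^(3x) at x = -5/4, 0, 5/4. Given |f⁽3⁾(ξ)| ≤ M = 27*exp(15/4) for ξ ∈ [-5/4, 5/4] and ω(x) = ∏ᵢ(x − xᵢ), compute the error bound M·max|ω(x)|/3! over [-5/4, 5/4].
125*sqrt(3)*exp(15/4)/64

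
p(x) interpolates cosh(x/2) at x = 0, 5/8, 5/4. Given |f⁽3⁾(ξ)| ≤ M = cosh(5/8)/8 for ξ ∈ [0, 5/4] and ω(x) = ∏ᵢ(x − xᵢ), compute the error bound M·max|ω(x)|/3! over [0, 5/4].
125*sqrt(3)*cosh(5/8)/110592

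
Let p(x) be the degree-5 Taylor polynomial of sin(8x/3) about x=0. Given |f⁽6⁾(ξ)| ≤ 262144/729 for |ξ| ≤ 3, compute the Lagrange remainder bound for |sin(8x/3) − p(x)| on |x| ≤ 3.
16384/45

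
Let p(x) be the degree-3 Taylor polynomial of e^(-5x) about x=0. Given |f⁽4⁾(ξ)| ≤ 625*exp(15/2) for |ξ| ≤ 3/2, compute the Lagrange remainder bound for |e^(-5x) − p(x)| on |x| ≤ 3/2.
16875*exp(15/2)/128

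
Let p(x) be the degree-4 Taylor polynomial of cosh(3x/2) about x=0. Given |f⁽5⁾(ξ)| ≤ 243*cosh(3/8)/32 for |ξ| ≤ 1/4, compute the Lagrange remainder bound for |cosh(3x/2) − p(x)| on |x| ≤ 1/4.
81*cosh(3/8)/1310720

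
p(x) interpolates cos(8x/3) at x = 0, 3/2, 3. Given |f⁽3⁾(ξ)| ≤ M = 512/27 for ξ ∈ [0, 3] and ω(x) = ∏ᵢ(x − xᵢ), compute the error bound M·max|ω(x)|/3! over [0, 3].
64*sqrt(3)/27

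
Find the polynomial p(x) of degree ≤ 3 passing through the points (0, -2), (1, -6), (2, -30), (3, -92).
-3*x**3 - x**2 - 2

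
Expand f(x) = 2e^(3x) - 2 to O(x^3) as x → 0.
6*x + 9*x**2 + O(x**3)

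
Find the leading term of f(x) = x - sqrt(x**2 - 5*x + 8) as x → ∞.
5/2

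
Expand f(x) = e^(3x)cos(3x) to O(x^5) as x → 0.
1 + 3*x - 9*x**3 - 27*x**4/2 + O(x**5)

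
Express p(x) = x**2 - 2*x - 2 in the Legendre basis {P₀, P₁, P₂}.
(-5/3)P₀ + (-2)P₁ + (2/3)P₂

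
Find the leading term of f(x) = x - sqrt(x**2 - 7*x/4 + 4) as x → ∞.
7/8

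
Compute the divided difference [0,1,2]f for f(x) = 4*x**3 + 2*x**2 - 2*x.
14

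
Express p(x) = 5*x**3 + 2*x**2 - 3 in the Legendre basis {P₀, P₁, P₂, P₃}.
(-7/3)P₀ + (3)P₁ + (4/3)P₂ + (2)P₃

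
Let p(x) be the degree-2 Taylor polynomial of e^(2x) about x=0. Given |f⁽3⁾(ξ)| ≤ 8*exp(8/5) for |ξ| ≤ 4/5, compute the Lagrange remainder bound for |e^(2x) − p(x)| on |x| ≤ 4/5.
256*exp(8/5)/375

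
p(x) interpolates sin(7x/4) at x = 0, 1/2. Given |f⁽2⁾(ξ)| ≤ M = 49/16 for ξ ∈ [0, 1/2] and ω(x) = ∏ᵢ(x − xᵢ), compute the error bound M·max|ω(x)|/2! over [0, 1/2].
49/512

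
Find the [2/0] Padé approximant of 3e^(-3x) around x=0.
27*x**2/2 - 9*x + 3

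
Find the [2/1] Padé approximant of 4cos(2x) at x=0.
4 - 8*x**2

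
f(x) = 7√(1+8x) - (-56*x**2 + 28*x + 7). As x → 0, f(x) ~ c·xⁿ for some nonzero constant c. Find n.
3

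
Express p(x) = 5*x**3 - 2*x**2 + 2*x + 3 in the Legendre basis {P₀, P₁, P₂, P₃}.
(7/3)P₀ + (5)P₁ + (-4/3)P₂ + (2)P₃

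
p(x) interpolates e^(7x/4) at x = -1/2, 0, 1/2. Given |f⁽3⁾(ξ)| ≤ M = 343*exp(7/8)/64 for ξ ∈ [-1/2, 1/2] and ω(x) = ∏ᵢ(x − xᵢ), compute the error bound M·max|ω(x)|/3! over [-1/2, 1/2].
343*sqrt(3)*exp(7/8)/13824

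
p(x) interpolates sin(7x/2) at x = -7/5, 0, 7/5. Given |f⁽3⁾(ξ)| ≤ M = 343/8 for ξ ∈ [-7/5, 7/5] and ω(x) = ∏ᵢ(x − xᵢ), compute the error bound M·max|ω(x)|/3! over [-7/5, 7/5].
117649*sqrt(3)/27000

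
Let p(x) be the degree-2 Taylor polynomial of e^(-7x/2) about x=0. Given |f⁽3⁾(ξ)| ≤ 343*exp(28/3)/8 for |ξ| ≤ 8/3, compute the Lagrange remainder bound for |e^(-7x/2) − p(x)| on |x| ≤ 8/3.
10976*exp(28/3)/81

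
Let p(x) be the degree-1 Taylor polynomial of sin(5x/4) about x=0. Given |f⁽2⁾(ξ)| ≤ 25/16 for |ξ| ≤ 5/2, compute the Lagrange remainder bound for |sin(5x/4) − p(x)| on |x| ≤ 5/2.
625/128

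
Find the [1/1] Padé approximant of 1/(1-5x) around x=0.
1/(1 - 5*x)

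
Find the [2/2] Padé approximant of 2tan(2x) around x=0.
4*x/(1 - 4*x**2/3)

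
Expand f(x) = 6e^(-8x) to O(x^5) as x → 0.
6 - 48*x + 192*x**2 - 512*x**3 + 1024*x**4 + O(x**5)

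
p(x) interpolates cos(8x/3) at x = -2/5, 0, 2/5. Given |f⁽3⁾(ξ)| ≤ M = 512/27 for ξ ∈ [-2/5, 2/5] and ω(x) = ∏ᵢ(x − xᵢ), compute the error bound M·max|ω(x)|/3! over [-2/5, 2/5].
4096*sqrt(3)/91125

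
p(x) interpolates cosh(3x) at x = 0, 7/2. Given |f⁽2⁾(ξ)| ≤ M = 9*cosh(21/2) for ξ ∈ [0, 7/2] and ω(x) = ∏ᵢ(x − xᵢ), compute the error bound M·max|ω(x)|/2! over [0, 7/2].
441*cosh(21/2)/32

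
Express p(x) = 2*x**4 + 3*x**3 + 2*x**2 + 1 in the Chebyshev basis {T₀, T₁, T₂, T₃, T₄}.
(11/4)T₀ + (9/4)T₁ + (2)T₂ + (3/4)T₃ + (1/4)T₄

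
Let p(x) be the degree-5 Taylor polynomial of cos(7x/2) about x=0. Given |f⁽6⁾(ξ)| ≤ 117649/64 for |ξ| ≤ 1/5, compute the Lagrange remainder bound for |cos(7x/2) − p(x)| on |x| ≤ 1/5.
117649/720000000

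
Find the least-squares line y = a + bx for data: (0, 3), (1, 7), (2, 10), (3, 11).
a = 37/10, b = 27/10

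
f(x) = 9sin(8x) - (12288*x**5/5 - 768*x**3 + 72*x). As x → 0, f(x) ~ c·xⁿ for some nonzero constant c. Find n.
7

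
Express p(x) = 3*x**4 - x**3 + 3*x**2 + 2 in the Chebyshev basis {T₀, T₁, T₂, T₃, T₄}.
(37/8)T₀ + (-3/4)T₁ + (3)T₂ + (-1/4)T₃ + (3/8)T₄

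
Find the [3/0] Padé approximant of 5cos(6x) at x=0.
5 - 90*x**2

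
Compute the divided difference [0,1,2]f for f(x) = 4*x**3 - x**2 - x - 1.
11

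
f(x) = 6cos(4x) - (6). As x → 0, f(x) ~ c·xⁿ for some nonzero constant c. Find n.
2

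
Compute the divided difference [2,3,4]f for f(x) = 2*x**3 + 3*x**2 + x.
21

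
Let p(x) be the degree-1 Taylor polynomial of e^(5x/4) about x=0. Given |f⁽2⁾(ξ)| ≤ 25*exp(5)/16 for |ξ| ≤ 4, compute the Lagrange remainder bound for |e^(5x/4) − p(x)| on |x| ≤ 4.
25*exp(5)/2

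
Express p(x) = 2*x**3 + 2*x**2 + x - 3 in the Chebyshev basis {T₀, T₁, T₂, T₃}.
(-2)T₀ + (5/2)T₁ + T₂ + (1/2)T₃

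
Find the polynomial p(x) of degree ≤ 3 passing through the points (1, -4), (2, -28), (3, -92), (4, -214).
-3*x**3 - 2*x**2 + 3*x - 2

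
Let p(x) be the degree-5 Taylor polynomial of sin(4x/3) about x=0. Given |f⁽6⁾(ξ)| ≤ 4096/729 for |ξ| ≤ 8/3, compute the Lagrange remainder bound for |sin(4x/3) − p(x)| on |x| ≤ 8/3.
67108864/23914845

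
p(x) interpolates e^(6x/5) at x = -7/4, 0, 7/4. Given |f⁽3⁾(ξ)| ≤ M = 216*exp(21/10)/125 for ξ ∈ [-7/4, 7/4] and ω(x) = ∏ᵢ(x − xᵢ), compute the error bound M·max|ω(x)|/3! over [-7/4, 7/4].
343*sqrt(3)*exp(21/10)/1000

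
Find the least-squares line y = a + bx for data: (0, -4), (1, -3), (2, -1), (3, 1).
a = -43/10, b = 17/10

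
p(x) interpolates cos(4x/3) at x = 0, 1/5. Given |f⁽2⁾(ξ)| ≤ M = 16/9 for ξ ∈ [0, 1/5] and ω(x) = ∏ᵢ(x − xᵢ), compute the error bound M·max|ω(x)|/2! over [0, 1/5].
2/225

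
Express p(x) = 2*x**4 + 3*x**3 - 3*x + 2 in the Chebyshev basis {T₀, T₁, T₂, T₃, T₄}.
(11/4)T₀ + (-3/4)T₁ + T₂ + (3/4)T₃ + (1/4)T₄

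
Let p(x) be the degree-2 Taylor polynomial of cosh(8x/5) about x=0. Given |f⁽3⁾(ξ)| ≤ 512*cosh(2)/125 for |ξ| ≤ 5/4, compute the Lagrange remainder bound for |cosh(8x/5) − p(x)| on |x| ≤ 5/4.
4*cosh(2)/3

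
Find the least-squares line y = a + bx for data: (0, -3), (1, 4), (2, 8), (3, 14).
a = -5/2, b = 11/2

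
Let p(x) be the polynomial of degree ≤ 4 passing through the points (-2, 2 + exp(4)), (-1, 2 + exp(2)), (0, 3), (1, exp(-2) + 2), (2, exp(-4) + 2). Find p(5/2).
(-420*exp(2) + 315 + (-180*exp(2) + 634 + 35*exp(4))*exp(4))*exp(-4)/128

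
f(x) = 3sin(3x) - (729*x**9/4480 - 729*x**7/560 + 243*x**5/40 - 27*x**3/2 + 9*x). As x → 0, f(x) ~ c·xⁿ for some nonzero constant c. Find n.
11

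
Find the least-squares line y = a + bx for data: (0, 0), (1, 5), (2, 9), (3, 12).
a = 1/2, b = 4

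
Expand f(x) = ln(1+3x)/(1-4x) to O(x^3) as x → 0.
3*x + 15*x**2/2 + O(x**3)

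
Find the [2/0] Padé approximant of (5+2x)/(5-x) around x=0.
3*x**2/25 + 3*x/5 + 1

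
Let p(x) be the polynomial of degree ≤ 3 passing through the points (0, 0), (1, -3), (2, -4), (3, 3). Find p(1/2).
-11/8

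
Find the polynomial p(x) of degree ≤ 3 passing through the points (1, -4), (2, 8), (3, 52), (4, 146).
3*x**3 - 2*x**2 - 3*x - 2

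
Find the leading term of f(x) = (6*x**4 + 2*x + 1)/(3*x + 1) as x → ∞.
2*x**3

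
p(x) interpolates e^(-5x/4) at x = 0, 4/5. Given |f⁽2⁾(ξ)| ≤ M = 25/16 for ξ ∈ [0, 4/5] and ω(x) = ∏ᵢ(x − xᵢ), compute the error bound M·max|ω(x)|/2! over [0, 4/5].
1/8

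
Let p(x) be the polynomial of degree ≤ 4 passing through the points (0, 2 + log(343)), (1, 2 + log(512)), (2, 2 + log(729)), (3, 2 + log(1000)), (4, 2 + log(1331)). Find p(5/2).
2 + log(405*11**(113/128)*3**(7/32)*5**(13/32)*7**(9/128)/11)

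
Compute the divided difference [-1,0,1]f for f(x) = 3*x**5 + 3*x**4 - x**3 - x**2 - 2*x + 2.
2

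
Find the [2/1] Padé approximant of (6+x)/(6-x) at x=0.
(x/6 + 1)/(1 - x/6)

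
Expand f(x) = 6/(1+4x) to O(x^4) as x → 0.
6 - 24*x + 96*x**2 - 384*x**3 + O(x**4)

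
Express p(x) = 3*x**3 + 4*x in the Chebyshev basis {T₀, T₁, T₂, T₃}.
(25/4)T₁ + (3/4)T₃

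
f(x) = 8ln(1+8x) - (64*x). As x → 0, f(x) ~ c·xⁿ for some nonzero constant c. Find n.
2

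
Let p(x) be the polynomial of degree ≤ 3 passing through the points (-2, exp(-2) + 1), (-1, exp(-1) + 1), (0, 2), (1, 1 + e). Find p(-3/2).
(5 + 15*e + (e + 11)*exp(2))*exp(-2)/16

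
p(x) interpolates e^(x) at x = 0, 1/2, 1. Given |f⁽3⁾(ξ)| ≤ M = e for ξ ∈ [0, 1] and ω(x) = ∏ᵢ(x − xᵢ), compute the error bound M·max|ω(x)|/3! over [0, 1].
sqrt(3)*e/216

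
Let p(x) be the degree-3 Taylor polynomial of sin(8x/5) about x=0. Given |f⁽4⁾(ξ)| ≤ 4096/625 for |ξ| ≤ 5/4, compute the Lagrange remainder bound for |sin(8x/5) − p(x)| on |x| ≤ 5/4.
2/3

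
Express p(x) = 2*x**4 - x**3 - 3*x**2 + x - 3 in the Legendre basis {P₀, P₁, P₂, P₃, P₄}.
(-18/5)P₀ + (2/5)P₁ + (-6/7)P₂ + (-2/5)P₃ + (16/35)P₄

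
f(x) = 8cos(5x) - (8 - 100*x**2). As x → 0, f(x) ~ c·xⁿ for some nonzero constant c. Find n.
4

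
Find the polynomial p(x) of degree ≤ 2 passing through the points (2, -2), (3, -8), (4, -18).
-2*x**2 + 4*x - 2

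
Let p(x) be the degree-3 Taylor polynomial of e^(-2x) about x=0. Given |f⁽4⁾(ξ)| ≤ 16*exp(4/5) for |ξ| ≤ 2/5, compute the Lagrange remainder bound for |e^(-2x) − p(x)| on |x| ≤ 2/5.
32*exp(4/5)/1875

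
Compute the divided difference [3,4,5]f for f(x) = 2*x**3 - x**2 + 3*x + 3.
23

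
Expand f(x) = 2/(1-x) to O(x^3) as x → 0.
2 + 2*x + 2*x**2 + O(x**3)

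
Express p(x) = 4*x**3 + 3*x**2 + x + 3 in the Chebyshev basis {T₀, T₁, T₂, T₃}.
(9/2)T₀ + (4)T₁ + (3/2)T₂ + T₃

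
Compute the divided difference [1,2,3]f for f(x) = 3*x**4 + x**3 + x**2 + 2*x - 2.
82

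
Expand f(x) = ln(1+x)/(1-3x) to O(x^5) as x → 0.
x + 5*x**2/2 + 47*x**3/6 + 93*x**4/4 + O(x**5)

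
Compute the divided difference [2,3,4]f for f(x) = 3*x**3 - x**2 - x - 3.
26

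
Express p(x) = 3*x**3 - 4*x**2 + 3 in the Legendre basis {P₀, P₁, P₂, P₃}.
(5/3)P₀ + (9/5)P₁ + (-8/3)P₂ + (6/5)P₃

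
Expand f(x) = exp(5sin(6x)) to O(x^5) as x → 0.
1 + 30*x + 450*x**2 + 4320*x**3 + 28350*x**4 + O(x**5)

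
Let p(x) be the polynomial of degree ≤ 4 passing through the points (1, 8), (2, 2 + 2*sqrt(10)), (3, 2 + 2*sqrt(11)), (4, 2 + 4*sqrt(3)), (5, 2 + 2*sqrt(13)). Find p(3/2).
-35*sqrt(11)/32 - 5*sqrt(13)/64 + 7*sqrt(3)/8 + 233/64 + 35*sqrt(10)/16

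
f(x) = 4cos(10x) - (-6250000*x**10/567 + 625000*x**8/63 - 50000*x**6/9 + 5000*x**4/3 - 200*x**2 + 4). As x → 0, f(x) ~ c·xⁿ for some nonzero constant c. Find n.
12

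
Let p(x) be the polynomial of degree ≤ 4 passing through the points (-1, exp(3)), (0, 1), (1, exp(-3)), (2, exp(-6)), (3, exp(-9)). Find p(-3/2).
(-420*exp(9) - 180*exp(3) + 35 + 378*exp(6) + 315*exp(12))*exp(-9)/128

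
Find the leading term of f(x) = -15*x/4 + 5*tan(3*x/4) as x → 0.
45*x**3/64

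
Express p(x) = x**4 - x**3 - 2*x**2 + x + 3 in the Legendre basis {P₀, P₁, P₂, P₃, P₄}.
(38/15)P₀ + (2/5)P₁ + (-16/21)P₂ + (-2/5)P₃ + (8/35)P₄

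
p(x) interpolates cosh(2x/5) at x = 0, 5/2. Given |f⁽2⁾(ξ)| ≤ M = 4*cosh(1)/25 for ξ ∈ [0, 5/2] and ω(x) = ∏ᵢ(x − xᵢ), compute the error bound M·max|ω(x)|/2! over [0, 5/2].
cosh(1)/8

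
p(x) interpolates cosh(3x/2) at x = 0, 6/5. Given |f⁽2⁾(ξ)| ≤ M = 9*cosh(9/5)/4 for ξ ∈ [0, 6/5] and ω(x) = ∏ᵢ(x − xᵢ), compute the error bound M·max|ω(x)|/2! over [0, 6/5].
81*cosh(9/5)/200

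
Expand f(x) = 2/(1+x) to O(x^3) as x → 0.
2 - 2*x + 2*x**2 + O(x**3)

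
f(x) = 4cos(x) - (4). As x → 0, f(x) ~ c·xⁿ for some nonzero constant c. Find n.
2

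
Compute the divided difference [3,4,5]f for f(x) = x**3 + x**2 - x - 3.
13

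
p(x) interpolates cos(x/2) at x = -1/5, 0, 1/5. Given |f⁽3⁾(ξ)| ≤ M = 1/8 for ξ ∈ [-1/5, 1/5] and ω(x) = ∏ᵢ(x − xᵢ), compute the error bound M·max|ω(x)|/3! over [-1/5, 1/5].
sqrt(3)/27000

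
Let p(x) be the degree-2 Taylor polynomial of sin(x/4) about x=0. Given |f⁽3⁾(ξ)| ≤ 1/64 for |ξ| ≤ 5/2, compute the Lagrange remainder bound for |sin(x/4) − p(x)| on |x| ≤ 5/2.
125/3072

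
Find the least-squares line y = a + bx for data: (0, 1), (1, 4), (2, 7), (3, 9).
a = 6/5, b = 27/10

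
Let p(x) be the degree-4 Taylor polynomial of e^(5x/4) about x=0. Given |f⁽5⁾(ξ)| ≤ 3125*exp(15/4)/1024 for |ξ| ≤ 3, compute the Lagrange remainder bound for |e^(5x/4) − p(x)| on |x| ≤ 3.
50625*exp(15/4)/8192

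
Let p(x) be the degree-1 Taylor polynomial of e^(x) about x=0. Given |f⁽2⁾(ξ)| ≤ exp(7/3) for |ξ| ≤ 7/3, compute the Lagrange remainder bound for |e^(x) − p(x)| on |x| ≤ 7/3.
49*exp(7/3)/18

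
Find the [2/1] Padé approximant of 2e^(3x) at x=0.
(3*x**2 + 4*x + 2)/(1 - x)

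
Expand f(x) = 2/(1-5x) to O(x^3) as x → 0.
2 + 10*x + 50*x**2 + O(x**3)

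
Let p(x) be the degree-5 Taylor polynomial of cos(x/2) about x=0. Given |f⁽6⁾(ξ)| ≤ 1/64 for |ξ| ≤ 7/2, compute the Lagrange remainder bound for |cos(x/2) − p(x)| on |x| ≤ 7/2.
117649/2949120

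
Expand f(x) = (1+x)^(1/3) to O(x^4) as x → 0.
1 + x/3 - x**2/9 + 5*x**3/81 + O(x**4)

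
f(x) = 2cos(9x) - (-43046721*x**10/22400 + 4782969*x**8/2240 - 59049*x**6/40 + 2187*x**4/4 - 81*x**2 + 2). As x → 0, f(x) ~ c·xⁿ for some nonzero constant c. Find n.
12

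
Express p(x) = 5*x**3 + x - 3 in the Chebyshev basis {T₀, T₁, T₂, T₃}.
(-3)T₀ + (19/4)T₁ + (5/4)T₃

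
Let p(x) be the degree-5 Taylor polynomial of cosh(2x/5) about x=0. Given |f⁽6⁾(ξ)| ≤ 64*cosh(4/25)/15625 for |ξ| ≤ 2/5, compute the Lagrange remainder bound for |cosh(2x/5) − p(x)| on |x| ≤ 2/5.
256*cosh(4/25)/10986328125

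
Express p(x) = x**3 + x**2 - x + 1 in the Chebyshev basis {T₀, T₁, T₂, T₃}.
(3/2)T₀ + (-1/4)T₁ + (1/2)T₂ + (1/4)T₃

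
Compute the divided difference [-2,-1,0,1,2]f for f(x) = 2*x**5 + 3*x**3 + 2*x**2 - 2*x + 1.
0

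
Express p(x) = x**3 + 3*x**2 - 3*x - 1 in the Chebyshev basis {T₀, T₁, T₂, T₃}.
(1/2)T₀ + (-9/4)T₁ + (3/2)T₂ + (1/4)T₃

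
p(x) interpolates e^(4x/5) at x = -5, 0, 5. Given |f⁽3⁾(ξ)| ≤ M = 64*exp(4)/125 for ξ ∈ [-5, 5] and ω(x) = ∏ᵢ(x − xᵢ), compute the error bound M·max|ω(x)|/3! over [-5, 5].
64*sqrt(3)*exp(4)/27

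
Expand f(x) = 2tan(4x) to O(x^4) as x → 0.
8*x + 128*x**3/3 + O(x**4)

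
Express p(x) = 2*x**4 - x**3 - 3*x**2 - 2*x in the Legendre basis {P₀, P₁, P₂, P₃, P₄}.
(-3/5)P₀ + (-13/5)P₁ + (-6/7)P₂ + (-2/5)P₃ + (16/35)P₄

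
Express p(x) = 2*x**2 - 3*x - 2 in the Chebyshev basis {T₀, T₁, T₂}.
-T₀ + (-3)T₁ + T₂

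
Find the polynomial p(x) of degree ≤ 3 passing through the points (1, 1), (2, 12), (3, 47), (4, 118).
2*x**3 - 3*x + 2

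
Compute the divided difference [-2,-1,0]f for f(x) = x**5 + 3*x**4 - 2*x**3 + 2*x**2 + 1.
14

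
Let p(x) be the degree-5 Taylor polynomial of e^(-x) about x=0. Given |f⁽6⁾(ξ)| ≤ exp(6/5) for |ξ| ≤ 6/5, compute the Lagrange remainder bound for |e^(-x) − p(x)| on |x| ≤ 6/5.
324*exp(6/5)/78125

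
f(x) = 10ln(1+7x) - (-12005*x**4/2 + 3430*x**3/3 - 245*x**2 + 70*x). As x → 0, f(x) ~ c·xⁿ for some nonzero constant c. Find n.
5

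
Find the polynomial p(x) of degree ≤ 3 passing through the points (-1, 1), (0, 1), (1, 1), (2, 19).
3*x**3 - 3*x + 1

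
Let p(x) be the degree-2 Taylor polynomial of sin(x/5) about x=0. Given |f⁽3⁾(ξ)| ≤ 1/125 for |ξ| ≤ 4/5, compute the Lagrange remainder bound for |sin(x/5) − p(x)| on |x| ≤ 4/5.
32/46875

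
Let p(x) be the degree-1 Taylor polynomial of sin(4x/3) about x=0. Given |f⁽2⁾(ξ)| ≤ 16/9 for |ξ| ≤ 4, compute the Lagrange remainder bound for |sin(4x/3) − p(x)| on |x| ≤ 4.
128/9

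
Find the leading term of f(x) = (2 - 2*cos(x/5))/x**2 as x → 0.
1/25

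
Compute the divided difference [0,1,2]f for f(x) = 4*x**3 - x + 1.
12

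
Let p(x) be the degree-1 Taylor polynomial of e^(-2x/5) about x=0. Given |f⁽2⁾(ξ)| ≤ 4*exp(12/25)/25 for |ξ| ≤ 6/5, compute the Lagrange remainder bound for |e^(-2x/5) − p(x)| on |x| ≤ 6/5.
72*exp(12/25)/625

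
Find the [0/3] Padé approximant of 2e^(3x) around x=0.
2/(-9*x**3/2 + 9*x**2/2 - 3*x + 1)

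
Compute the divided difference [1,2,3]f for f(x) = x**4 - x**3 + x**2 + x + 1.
20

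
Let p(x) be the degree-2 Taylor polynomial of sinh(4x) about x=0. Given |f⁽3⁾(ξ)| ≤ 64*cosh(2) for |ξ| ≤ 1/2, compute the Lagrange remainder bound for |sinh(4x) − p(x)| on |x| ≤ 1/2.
4*cosh(2)/3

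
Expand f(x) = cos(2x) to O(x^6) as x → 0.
1 - 2*x**2 + 2*x**4/3 + O(x**6)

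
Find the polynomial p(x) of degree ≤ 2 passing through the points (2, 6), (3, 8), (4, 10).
2*x + 2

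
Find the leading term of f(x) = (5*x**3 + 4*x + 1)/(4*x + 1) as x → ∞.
5*x**2/4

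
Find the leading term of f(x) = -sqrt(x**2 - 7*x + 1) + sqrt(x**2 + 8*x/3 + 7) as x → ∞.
29/6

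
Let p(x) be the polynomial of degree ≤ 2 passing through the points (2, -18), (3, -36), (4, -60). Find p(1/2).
-9/4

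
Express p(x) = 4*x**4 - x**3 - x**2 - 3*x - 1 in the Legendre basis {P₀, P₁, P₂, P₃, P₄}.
(-8/15)P₀ + (-18/5)P₁ + (34/21)P₂ + (-2/5)P₃ + (32/35)P₄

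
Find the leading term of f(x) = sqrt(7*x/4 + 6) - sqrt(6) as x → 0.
7*sqrt(6)*x/48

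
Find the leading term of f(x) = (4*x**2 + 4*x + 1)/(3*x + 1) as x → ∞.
4*x/3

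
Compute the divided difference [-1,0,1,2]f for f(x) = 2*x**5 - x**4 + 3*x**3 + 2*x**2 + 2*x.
11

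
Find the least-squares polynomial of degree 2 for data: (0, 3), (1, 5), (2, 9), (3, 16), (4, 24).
103/35 + (71/70)x + (15/14)x²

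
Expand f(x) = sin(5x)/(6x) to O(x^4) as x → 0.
5/6 - 125*x**2/36 + O(x**4)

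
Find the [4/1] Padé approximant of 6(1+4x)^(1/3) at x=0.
(512*x**4/81 - 1024*x**3/135 + 64*x**2/5 + 128*x/5 + 6)/(44*x/15 + 1)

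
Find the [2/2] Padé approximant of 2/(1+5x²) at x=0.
2/(5*x**2 + 1)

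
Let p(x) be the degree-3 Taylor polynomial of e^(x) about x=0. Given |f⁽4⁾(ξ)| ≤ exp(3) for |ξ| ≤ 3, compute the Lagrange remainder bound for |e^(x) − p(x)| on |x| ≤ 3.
27*exp(3)/8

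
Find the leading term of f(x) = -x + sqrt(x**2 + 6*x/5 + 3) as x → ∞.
3/5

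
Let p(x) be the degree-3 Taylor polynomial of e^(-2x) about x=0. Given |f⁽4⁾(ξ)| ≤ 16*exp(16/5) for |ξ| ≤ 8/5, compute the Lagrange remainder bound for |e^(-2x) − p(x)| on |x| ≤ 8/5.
8192*exp(16/5)/1875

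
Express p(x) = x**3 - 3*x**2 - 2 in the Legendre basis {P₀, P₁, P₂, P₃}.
(-3)P₀ + (3/5)P₁ + (-2)P₂ + (2/5)P₃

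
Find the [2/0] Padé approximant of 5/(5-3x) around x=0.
9*x**2/25 + 3*x/5 + 1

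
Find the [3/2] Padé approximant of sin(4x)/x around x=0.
(4 - 112*x**2/15)/(4*x**2/5 + 1)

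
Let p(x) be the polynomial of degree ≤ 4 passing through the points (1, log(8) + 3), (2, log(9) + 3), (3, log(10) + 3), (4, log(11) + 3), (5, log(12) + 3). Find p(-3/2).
log(309485009821345068724781056000000000000000000000000000000000000000000000000000000000000000000000000000000*11**(11/32)*2**(81/128)*3**(123/128)*5**(13/64)/789157260429759242097992683682682139961107682185177269112730498723873946354418953378950901345590804885499) + 3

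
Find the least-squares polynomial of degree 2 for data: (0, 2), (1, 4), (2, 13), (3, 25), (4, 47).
15/7 + (-83/70)x + (43/14)x²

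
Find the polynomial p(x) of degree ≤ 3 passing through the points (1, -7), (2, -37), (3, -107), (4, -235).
-3*x**3 - 2*x**2 - 3*x + 1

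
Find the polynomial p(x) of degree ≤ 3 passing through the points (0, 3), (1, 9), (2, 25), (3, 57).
x**3 + 2*x**2 + 3*x + 3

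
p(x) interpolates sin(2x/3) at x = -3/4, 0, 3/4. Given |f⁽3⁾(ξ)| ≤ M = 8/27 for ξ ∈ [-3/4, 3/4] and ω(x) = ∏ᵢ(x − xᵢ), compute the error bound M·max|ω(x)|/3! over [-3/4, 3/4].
sqrt(3)/216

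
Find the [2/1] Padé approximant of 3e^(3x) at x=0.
(9*x**2/2 + 6*x + 3)/(1 - x)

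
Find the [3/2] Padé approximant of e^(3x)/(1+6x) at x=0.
(3177*x**3/2620 + 6021*x**2/2620 + 297*x/131 + 1)/(-11529*x**2/2620 + 690*x/131 + 1)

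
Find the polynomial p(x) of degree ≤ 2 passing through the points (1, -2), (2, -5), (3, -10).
-x**2 - 1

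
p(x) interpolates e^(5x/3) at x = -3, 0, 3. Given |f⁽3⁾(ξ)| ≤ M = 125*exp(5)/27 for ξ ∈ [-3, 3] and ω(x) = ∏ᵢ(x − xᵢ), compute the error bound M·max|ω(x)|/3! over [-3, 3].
125*sqrt(3)*exp(5)/27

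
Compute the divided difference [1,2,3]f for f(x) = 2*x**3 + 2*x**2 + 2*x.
14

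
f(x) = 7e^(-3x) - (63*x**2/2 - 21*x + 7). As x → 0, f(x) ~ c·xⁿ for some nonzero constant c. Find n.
3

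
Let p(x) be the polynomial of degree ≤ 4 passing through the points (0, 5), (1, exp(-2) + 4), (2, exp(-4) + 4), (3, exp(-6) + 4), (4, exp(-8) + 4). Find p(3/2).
(-20*exp(2) + 3 + 90*exp(4) + 60*exp(6) + 507*exp(8))*exp(-8)/128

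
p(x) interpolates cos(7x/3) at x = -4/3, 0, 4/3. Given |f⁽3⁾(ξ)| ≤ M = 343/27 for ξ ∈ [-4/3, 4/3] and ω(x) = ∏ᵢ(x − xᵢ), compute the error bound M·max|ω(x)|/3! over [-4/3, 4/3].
21952*sqrt(3)/19683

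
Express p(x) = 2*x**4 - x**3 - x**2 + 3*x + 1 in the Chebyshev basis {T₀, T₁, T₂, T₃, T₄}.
(5/4)T₀ + (9/4)T₁ + (1/2)T₂ + (-1/4)T₃ + (1/4)T₄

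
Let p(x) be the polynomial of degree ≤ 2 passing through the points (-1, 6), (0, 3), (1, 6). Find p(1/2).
15/4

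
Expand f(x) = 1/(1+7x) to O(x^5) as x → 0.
1 - 7*x + 49*x**2 - 343*x**3 + 2401*x**4 + O(x**5)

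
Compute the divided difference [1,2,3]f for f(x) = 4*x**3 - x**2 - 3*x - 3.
23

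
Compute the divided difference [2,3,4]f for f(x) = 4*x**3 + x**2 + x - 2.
37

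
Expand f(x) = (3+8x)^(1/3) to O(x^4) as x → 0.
3**(1/3) + 8*3**(1/3)*x/9 - 64*3**(1/3)*x**2/81 + 2560*3**(1/3)*x**3/2187 + O(x**4)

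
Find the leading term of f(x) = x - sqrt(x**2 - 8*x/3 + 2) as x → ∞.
4/3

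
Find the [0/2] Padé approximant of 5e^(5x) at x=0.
5/(25*x**2/2 - 5*x + 1)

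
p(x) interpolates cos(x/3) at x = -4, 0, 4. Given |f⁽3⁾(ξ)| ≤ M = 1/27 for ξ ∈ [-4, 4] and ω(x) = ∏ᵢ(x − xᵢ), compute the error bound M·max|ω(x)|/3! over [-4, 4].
64*sqrt(3)/729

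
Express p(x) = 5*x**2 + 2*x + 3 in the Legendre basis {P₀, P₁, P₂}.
(14/3)P₀ + (2)P₁ + (10/3)P₂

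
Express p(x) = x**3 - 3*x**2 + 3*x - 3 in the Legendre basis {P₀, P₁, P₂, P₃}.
(-4)P₀ + (18/5)P₁ + (-2)P₂ + (2/5)P₃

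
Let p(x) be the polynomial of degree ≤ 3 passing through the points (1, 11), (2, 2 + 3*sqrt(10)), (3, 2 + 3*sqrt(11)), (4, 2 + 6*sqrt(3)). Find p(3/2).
-15*sqrt(11)/16 + 3*sqrt(3)/8 + 77/16 + 45*sqrt(10)/16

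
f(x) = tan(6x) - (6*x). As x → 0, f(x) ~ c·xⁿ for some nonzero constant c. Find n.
3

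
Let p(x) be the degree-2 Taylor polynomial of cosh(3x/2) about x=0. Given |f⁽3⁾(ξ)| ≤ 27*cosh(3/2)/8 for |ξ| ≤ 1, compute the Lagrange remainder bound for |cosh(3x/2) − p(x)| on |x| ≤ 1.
9*cosh(3/2)/16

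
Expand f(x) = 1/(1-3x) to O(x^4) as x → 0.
1 + 3*x + 9*x**2 + 27*x**3 + O(x**4)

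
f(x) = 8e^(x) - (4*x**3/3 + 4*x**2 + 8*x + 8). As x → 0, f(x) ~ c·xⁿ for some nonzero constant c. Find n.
4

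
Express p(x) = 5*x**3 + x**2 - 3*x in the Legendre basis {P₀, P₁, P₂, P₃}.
(1/3)P₀ + (2/3)P₂ + (2)P₃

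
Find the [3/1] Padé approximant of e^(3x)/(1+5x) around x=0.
(5679*x**3/1088 + 1197*x**2/272 + 1659*x/544 + 1)/(2747*x/544 + 1)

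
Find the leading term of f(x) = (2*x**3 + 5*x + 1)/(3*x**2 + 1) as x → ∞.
2*x/3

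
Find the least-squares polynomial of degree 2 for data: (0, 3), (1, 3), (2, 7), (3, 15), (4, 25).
99/35 + (-44/35)x + (12/7)x²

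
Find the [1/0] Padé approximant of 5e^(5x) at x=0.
25*x + 5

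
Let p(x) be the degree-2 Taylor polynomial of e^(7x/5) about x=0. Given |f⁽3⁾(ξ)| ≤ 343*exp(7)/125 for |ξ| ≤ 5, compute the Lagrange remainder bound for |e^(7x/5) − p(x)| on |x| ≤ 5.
343*exp(7)/6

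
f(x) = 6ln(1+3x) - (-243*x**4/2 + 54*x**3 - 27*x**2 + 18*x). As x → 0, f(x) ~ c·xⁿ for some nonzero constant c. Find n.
5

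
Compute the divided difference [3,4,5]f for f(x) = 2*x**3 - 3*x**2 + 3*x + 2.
21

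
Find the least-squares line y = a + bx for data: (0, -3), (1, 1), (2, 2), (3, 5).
a = -5/2, b = 5/2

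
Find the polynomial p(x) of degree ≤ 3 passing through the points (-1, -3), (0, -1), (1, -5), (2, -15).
-3*x**2 - x - 1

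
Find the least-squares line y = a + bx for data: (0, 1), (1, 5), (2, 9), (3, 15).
a = 3/5, b = 23/5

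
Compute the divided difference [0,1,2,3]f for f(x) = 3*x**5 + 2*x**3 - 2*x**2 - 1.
77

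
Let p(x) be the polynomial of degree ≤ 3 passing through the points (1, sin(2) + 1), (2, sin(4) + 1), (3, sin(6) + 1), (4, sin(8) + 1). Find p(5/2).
9*sin(4)/16 + 9*sin(6)/16 - sin(8)/16 - sin(2)/16 + 1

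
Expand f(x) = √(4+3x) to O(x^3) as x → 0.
2 + 3*x/4 - 9*x**2/64 + O(x**3)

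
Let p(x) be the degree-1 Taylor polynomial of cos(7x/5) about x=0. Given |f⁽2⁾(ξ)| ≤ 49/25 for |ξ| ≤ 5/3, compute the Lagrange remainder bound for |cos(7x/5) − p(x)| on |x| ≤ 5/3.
49/18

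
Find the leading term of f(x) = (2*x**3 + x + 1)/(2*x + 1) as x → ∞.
x**2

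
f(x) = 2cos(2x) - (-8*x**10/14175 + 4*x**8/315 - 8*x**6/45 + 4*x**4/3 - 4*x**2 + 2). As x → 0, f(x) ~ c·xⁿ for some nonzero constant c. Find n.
12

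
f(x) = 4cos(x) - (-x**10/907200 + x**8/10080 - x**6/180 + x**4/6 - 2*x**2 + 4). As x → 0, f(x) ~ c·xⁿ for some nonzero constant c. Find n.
12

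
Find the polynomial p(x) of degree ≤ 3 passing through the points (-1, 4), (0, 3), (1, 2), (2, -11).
-2*x**3 + x + 3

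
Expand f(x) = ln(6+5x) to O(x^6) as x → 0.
log(6) + 5*x/6 - 25*x**2/72 + 125*x**3/648 - 625*x**4/5184 + 625*x**5/7776 + O(x**6)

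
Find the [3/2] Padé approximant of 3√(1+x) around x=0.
(3*x**3/32 + 27*x**2/16 + 9*x/2 + 3)/(3*x**2/16 + x + 1)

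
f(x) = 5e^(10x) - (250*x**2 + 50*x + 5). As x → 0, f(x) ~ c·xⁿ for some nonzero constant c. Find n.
3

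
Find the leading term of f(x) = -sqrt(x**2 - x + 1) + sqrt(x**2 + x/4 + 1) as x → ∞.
5/8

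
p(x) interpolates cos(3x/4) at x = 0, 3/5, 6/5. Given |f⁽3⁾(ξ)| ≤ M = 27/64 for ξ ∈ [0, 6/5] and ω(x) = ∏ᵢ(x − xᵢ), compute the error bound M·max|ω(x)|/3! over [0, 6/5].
27*sqrt(3)/8000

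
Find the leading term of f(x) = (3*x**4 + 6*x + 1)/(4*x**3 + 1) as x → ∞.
3*x/4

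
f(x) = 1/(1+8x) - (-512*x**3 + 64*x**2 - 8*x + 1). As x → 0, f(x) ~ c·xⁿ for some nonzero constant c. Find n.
4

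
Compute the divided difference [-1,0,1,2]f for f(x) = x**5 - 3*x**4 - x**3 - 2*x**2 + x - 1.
-2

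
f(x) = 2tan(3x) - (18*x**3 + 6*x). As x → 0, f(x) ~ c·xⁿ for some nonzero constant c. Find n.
5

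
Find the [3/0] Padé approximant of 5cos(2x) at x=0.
5 - 10*x**2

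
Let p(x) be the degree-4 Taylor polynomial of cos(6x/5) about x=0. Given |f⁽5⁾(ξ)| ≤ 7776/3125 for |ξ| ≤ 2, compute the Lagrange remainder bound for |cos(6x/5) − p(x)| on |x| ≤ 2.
10368/15625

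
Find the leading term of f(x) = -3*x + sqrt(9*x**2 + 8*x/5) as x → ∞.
4/15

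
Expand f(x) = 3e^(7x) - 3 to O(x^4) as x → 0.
21*x + 147*x**2/2 + 343*x**3/2 + O(x**4)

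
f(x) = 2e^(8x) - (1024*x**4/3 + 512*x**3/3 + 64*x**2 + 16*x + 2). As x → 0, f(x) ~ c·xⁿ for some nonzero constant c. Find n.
5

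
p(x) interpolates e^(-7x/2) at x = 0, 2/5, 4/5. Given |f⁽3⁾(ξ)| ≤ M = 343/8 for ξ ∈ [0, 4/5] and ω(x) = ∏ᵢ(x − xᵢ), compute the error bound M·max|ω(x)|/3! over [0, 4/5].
343*sqrt(3)/3375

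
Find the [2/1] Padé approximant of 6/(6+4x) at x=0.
1/(2*x/3 + 1)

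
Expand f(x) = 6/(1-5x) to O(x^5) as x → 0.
6 + 30*x + 150*x**2 + 750*x**3 + 3750*x**4 + O(x**5)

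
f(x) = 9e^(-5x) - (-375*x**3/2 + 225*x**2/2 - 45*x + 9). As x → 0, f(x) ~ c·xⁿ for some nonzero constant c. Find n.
4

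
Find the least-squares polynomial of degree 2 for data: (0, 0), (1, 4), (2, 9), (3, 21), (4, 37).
3/7 + (17/70)x + (31/14)x²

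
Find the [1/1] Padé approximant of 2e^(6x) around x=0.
(6*x + 2)/(1 - 3*x)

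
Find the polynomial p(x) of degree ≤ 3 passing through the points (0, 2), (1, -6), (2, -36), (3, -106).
-3*x**3 - 2*x**2 - 3*x + 2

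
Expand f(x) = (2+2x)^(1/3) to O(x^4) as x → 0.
2**(1/3) + 2**(1/3)*x/3 - 2**(1/3)*x**2/9 + 5*2**(1/3)*x**3/81 + O(x**4)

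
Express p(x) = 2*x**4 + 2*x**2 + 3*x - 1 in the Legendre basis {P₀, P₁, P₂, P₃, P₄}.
(1/15)P₀ + (3)P₁ + (52/21)P₂ + (16/35)P₄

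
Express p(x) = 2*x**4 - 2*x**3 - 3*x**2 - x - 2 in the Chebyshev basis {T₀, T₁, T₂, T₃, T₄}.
(-11/4)T₀ + (-5/2)T₁ + (-1/2)T₂ + (-1/2)T₃ + (1/4)T₄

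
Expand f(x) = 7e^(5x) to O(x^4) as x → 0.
7 + 35*x + 175*x**2/2 + 875*x**3/6 + O(x**4)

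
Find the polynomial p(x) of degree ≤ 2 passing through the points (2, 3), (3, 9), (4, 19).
2*x**2 - 4*x + 3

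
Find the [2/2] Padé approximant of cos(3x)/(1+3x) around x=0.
(-21*x**2/4 + x/2 + 1)/(3*x**2/4 + 7*x/2 + 1)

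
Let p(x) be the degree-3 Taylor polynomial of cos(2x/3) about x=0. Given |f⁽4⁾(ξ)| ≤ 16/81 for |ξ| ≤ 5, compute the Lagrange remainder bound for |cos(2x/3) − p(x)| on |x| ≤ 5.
1250/243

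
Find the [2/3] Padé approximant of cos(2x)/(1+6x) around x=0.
(1 - 5*x**2/3)/(2*x**3 + x**2/3 + 6*x + 1)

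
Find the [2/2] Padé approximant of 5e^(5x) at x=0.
(125*x**2/12 + 25*x/2 + 5)/(25*x**2/12 - 5*x/2 + 1)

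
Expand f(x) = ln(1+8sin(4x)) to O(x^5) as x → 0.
32*x - 512*x**2 + 32512*x**3/3 - 778240*x**4/3 + O(x**5)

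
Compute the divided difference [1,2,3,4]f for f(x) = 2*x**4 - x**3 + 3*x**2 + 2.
19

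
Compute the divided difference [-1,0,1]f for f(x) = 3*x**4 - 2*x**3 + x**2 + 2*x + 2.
4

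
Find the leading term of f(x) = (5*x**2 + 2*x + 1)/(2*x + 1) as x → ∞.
5*x/2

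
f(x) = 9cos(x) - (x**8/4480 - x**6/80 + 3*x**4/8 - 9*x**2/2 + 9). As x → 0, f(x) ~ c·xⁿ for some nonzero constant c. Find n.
10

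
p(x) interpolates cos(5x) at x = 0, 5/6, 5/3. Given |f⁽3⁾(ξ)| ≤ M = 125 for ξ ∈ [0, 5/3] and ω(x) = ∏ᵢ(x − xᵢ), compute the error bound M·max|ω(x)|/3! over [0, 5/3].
15625*sqrt(3)/5832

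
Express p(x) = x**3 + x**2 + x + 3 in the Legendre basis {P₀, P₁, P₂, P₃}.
(10/3)P₀ + (8/5)P₁ + (2/3)P₂ + (2/5)P₃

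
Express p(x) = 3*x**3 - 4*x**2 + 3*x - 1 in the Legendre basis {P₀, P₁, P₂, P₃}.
(-7/3)P₀ + (24/5)P₁ + (-8/3)P₂ + (6/5)P₃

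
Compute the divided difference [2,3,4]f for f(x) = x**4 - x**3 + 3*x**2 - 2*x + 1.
49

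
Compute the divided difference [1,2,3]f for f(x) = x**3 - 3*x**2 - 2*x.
3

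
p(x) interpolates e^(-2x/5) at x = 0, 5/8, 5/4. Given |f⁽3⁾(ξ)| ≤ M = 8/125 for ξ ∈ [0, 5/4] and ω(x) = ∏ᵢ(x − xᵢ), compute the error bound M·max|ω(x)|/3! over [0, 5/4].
sqrt(3)/1728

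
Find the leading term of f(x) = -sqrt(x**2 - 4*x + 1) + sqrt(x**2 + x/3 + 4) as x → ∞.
13/6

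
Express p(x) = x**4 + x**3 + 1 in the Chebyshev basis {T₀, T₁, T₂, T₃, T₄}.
(11/8)T₀ + (3/4)T₁ + (1/2)T₂ + (1/4)T₃ + (1/8)T₄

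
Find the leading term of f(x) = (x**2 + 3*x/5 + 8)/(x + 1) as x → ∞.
x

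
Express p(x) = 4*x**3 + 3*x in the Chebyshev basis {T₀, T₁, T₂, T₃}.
(6)T₁ + T₃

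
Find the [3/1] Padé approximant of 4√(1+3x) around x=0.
(-27*x**3/16 + 27*x**2/4 + 27*x/2 + 4)/(15*x/8 + 1)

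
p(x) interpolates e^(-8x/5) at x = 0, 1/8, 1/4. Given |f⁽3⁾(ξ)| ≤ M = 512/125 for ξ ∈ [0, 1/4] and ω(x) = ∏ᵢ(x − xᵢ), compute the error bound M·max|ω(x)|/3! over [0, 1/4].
sqrt(3)/3375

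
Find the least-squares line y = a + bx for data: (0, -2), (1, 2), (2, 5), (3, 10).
a = -21/10, b = 39/10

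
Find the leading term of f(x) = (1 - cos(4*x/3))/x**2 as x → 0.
8/9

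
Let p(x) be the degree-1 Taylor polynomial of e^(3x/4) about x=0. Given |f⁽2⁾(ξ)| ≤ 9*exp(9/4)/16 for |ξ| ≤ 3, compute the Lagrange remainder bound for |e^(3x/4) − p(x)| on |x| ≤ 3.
81*exp(9/4)/32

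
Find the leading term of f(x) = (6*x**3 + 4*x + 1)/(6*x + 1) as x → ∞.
x**2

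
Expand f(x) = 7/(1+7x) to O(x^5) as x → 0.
7 - 49*x + 343*x**2 - 2401*x**3 + 16807*x**4 + O(x**5)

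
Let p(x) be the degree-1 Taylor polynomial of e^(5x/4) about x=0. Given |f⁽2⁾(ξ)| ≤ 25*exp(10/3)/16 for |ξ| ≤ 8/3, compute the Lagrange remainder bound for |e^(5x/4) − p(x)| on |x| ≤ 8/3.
50*exp(10/3)/9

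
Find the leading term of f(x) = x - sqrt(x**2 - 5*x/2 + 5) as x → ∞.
5/4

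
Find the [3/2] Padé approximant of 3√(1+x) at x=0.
(3*x**3/32 + 27*x**2/16 + 9*x/2 + 3)/(3*x**2/16 + x + 1)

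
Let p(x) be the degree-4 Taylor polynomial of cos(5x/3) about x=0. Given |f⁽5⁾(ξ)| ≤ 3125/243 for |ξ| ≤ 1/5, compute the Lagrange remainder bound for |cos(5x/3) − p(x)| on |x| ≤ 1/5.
1/29160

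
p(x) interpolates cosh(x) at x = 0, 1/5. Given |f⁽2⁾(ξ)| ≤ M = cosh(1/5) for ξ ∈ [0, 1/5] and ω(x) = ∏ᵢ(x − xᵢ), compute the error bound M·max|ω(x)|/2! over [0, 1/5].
cosh(1/5)/200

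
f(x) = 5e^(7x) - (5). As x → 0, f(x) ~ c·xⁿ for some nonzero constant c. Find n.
1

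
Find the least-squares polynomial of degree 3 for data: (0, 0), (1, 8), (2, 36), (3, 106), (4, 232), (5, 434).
8/63 + (461/189)x + (247/126)x² + (161/54)x³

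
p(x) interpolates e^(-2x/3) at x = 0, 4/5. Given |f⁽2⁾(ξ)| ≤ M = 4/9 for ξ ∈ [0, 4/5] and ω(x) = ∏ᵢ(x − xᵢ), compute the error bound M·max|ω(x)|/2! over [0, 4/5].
8/225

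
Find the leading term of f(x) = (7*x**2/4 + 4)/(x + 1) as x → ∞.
7*x/4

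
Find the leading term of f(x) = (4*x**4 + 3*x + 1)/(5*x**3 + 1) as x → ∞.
4*x/5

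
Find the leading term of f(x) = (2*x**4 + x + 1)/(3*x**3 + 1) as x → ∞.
2*x/3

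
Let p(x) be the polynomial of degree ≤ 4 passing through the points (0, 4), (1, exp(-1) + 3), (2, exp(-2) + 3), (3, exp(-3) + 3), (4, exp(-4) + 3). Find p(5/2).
(-20*exp(3) - 5 + 60*e + 90*exp(2) + 387*exp(4))*exp(-4)/128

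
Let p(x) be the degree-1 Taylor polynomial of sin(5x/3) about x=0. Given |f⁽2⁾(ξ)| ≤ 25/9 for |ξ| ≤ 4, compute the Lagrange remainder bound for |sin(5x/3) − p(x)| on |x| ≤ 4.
200/9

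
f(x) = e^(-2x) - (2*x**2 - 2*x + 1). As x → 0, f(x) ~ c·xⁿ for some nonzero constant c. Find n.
3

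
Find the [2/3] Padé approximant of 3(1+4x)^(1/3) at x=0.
(56*x**2/3 + 16*x + 3)/(-32*x**3/81 + 8*x**2/3 + 4*x + 1)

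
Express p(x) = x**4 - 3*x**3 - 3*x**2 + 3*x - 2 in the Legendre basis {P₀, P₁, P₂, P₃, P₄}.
(-14/5)P₀ + (6/5)P₁ + (-10/7)P₂ + (-6/5)P₃ + (8/35)P₄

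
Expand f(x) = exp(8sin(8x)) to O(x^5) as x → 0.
1 + 64*x + 2048*x**2 + 43008*x**3 + 655360*x**4 + O(x**5)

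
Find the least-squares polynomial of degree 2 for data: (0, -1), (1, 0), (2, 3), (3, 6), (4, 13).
-31/35 + (-1/35)x + (6/7)x²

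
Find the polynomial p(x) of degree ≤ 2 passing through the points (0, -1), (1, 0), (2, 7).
3*x**2 - 2*x - 1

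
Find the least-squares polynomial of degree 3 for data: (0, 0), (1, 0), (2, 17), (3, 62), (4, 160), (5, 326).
-5/21 + (25/63)x + (-97/42)x² + (55/18)x³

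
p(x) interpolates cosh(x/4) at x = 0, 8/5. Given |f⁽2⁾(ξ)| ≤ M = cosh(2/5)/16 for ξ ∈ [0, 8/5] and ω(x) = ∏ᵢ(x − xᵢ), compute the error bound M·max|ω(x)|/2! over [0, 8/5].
cosh(2/5)/50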